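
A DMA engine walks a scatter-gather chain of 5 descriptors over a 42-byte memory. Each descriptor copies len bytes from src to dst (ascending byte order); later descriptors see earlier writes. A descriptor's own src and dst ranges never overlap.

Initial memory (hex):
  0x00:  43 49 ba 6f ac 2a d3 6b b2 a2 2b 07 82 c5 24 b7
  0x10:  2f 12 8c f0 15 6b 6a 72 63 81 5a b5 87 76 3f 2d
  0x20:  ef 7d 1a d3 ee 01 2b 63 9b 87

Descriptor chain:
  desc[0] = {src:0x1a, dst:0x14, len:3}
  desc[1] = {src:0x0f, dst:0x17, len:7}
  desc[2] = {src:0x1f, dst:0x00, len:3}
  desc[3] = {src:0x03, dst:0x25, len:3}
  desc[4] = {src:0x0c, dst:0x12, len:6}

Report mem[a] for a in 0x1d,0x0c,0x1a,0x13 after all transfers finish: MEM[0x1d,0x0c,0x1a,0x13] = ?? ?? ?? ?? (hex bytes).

[0] 0x1a->0x14 len=3 : 5a b5 87
[1] 0x0f->0x17 len=7 : b7 2f 12 8c f0 5a b5
[2] 0x1f->0x00 len=3 : 2d ef 7d
[3] 0x03->0x25 len=3 : 6f ac 2a
[4] 0x0c->0x12 len=6 : 82 c5 24 b7 2f 12
query mem[0x1d]=0xb5, mem[0x0c]=0x82, mem[0x1a]=0x8c, mem[0x13]=0xc5

MEM[0x1d,0x0c,0x1a,0x13] = b5 82 8c c5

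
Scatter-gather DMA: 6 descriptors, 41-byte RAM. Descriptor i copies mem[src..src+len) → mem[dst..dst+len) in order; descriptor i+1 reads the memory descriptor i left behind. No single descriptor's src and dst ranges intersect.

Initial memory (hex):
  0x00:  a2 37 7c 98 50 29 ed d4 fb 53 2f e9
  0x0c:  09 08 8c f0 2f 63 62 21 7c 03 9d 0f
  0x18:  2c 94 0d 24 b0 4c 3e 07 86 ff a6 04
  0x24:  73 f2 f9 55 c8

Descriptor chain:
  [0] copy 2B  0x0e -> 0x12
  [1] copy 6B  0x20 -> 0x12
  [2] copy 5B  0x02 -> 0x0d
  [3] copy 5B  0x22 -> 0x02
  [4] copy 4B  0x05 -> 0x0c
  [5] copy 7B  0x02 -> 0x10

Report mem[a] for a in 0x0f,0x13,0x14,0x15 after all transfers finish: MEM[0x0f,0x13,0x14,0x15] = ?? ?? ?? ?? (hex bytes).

  after D0: wrote 2B at 0x12 = 8cf0
  after D1: wrote 6B at 0x12 = 86ffa60473f2
  after D2: wrote 5B at 0x0d = 7c985029ed
  after D3: wrote 5B at 0x02 = a60473f2f9
  after D4: wrote 4B at 0x0c = f2f9d4fb
  after D5: wrote 7B at 0x10 = a60473f2f9d4fb
query mem[0x0f]=0xfb, mem[0x13]=0xf2, mem[0x14]=0xf9, mem[0x15]=0xd4

MEM[0x0f,0x13,0x14,0x15] = fb f2 f9 d4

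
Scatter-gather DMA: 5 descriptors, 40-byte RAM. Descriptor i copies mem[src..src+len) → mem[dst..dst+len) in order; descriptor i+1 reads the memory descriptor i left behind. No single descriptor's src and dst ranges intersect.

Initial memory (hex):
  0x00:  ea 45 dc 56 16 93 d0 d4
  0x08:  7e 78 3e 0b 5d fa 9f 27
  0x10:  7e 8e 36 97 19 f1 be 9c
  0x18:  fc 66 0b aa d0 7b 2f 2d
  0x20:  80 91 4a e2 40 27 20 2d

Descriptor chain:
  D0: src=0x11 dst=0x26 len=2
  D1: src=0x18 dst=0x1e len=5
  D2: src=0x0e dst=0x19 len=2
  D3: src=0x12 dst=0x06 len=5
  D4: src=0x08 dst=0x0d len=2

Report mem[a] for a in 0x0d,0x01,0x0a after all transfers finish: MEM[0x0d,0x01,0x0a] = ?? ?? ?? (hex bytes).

MEM[0x0d,0x01,0x0a] = 19 45 be

  after D0: wrote 2B at 0x26 = 8e36
  after D1: wrote 5B at 0x1e = fc660baad0
  after D2: wrote 2B at 0x19 = 9f27
  after D3: wrote 5B at 0x06 = 369719f1be
  after D4: wrote 2B at 0x0d = 19f1
query mem[0x0d]=0x19, mem[0x01]=0x45, mem[0x0a]=0xbe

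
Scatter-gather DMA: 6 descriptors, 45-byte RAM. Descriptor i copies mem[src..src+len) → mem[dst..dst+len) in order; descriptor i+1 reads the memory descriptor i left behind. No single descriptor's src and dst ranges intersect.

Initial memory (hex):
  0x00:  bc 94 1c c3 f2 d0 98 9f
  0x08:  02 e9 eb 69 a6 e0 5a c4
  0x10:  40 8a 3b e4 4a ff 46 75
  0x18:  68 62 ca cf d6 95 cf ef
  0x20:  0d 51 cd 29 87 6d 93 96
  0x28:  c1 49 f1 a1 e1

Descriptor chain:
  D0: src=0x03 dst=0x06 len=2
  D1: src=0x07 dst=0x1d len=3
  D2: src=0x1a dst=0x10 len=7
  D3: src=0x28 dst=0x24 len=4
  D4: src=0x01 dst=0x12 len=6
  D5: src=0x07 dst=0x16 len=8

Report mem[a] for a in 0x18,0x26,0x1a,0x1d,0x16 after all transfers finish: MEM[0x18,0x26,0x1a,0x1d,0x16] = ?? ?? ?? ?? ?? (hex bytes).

#0 dst[0x06+2] := {0xc3,0xf2}
#1 dst[0x1d+3] := {0xf2,0x02,0xe9}
#2 dst[0x10+7] := {0xca,0xcf,0xd6,0xf2,0x02,0xe9,0x0d}
#3 dst[0x24+4] := {0xc1,0x49,0xf1,0xa1}
#4 dst[0x12+6] := {0x94,0x1c,0xc3,0xf2,0xd0,0xc3}
#5 dst[0x16+8] := {0xf2,0x02,0xe9,0xeb,0x69,0xa6,0xe0,0x5a}
query mem[0x18]=0xe9, mem[0x26]=0xf1, mem[0x1a]=0x69, mem[0x1d]=0x5a, mem[0x16]=0xf2

MEM[0x18,0x26,0x1a,0x1d,0x16] = e9 f1 69 5a f2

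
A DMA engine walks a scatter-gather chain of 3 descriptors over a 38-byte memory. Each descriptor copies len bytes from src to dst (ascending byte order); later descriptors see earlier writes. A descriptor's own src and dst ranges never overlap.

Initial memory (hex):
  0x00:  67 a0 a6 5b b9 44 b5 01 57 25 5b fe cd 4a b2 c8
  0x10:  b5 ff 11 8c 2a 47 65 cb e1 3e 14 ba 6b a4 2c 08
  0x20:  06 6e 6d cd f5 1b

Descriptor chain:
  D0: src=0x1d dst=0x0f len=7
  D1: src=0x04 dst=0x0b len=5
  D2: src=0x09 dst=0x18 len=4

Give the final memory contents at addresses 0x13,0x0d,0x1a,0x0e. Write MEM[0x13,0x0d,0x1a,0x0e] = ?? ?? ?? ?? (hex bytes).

MEM[0x13,0x0d,0x1a,0x0e] = 6e b5 b9 01

D0: mem[0x0f..0x15] <- [a4 2c 08 06 6e 6d cd]
D1: mem[0x0b..0x0f] <- [b9 44 b5 01 57]
D2: mem[0x18..0x1b] <- [25 5b b9 44]
query mem[0x13]=0x6e, mem[0x0d]=0xb5, mem[0x1a]=0xb9, mem[0x0e]=0x01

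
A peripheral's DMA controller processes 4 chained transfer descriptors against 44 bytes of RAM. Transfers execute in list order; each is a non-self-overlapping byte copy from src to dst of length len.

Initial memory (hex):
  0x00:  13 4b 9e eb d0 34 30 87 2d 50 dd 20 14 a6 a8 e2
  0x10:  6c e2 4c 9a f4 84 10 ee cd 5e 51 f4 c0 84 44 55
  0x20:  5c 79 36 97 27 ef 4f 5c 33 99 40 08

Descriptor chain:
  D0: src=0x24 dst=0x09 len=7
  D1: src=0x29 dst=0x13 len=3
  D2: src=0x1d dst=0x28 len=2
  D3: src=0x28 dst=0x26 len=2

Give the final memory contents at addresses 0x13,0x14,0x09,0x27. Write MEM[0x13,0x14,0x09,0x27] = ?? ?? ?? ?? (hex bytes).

MEM[0x13,0x14,0x09,0x27] = 99 40 27 44

D0: mem[0x09..0x0f] <- [27 ef 4f 5c 33 99 40]
D1: mem[0x13..0x15] <- [99 40 08]
D2: mem[0x28..0x29] <- [84 44]
D3: mem[0x26..0x27] <- [84 44]
query mem[0x13]=0x99, mem[0x14]=0x40, mem[0x09]=0x27, mem[0x27]=0x44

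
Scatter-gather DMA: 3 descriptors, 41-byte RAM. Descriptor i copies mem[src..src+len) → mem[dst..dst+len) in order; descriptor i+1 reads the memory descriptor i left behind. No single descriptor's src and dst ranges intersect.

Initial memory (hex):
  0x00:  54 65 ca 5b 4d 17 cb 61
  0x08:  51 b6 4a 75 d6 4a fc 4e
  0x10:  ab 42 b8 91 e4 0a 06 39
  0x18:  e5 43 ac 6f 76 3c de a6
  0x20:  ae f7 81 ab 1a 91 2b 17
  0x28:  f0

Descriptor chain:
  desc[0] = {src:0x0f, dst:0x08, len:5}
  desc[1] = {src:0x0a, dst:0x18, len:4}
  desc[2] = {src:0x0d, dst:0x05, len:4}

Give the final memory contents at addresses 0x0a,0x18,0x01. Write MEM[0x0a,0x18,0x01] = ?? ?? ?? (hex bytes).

MEM[0x0a,0x18,0x01] = 42 42 65

#0 dst[0x08+5] := {0x4e,0xab,0x42,0xb8,0x91}
#1 dst[0x18+4] := {0x42,0xb8,0x91,0x4a}
#2 dst[0x05+4] := {0x4a,0xfc,0x4e,0xab}
query mem[0x0a]=0x42, mem[0x18]=0x42, mem[0x01]=0x65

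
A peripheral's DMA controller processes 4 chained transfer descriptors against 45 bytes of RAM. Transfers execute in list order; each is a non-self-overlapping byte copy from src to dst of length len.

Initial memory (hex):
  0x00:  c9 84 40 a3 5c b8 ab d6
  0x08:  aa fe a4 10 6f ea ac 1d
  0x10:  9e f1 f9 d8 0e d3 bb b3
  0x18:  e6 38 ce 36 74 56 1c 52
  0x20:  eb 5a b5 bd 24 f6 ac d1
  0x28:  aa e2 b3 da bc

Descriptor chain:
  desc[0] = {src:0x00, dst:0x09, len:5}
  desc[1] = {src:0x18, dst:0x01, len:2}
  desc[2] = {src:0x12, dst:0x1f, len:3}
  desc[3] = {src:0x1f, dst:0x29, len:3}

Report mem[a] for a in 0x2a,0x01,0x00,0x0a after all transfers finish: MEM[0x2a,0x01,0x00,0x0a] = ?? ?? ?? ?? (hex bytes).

  after D0: wrote 5B at 0x09 = c98440a35c
  after D1: wrote 2B at 0x01 = e638
  after D2: wrote 3B at 0x1f = f9d80e
  after D3: wrote 3B at 0x29 = f9d80e
query mem[0x2a]=0xd8, mem[0x01]=0xe6, mem[0x00]=0xc9, mem[0x0a]=0x84

MEM[0x2a,0x01,0x00,0x0a] = d8 e6 c9 84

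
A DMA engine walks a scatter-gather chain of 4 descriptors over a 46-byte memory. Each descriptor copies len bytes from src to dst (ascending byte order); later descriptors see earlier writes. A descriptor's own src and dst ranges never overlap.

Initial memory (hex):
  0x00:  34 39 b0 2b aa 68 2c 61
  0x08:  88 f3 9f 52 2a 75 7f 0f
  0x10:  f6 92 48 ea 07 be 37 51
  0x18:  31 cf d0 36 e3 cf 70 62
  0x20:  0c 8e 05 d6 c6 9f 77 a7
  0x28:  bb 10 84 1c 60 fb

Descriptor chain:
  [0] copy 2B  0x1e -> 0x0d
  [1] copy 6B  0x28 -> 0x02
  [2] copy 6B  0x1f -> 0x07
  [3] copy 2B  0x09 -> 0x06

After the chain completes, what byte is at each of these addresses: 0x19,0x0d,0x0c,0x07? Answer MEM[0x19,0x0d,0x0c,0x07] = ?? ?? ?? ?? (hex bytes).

D0: mem[0x0d..0x0e] <- [70 62]
D1: mem[0x02..0x07] <- [bb 10 84 1c 60 fb]
D2: mem[0x07..0x0c] <- [62 0c 8e 05 d6 c6]
D3: mem[0x06..0x07] <- [8e 05]
query mem[0x19]=0xcf, mem[0x0d]=0x70, mem[0x0c]=0xc6, mem[0x07]=0x05

MEM[0x19,0x0d,0x0c,0x07] = cf 70 c6 05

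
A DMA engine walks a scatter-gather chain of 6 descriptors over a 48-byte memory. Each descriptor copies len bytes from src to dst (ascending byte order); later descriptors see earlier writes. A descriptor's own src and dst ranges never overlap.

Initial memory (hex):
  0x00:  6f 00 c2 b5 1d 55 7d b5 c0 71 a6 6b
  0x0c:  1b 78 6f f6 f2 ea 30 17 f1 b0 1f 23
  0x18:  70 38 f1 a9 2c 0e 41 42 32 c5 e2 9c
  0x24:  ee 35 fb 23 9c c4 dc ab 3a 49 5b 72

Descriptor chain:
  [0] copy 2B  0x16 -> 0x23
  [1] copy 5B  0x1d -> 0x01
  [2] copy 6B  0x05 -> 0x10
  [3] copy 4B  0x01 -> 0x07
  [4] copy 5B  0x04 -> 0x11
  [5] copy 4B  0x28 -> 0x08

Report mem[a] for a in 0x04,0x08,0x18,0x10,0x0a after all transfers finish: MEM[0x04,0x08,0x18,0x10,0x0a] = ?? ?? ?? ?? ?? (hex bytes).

MEM[0x04,0x08,0x18,0x10,0x0a] = 32 9c 70 c5 dc

D0: mem[0x23..0x24] <- [1f 23]
D1: mem[0x01..0x05] <- [0e 41 42 32 c5]
D2: mem[0x10..0x15] <- [c5 7d b5 c0 71 a6]
D3: mem[0x07..0x0a] <- [0e 41 42 32]
D4: mem[0x11..0x15] <- [32 c5 7d 0e 41]
D5: mem[0x08..0x0b] <- [9c c4 dc ab]
query mem[0x04]=0x32, mem[0x08]=0x9c, mem[0x18]=0x70, mem[0x10]=0xc5, mem[0x0a]=0xdc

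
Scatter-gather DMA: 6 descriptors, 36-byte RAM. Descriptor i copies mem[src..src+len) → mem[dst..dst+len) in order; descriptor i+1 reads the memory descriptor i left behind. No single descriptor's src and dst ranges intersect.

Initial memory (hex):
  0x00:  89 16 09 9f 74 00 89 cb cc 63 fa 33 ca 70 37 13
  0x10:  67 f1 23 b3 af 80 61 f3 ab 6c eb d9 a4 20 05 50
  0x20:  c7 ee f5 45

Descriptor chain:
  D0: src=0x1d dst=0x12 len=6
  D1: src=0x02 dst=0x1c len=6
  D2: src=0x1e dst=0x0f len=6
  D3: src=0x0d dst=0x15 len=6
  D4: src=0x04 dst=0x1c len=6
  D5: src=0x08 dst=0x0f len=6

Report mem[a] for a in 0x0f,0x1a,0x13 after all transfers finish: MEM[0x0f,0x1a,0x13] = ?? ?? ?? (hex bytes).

[0] 0x1d->0x12 len=6 : 20 05 50 c7 ee f5
[1] 0x02->0x1c len=6 : 09 9f 74 00 89 cb
[2] 0x1e->0x0f len=6 : 74 00 89 cb f5 45
[3] 0x0d->0x15 len=6 : 70 37 74 00 89 cb
[4] 0x04->0x1c len=6 : 74 00 89 cb cc 63
[5] 0x08->0x0f len=6 : cc 63 fa 33 ca 70
query mem[0x0f]=0xcc, mem[0x1a]=0xcb, mem[0x13]=0xca

MEM[0x0f,0x1a,0x13] = cc cb ca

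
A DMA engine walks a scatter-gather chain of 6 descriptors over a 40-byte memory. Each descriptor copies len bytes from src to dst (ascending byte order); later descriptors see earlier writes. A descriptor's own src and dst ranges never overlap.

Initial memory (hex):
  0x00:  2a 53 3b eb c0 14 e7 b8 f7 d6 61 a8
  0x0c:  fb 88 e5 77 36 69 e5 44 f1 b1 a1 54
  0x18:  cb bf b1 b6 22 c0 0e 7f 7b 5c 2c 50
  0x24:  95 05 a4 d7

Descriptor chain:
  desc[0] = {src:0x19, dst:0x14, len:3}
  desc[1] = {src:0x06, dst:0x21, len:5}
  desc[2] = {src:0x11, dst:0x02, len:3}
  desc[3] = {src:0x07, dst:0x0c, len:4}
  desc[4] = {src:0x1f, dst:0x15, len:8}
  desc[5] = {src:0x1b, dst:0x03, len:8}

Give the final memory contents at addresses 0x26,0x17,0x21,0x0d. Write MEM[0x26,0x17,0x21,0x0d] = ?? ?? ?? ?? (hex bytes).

#0 dst[0x14+3] := {0xbf,0xb1,0xb6}
#1 dst[0x21+5] := {0xe7,0xb8,0xf7,0xd6,0x61}
#2 dst[0x02+3] := {0x69,0xe5,0x44}
#3 dst[0x0c+4] := {0xb8,0xf7,0xd6,0x61}
#4 dst[0x15+8] := {0x7f,0x7b,0xe7,0xb8,0xf7,0xd6,0x61,0xa4}
#5 dst[0x03+8] := {0x61,0xa4,0xc0,0x0e,0x7f,0x7b,0xe7,0xb8}
query mem[0x26]=0xa4, mem[0x17]=0xe7, mem[0x21]=0xe7, mem[0x0d]=0xf7

MEM[0x26,0x17,0x21,0x0d] = a4 e7 e7 f7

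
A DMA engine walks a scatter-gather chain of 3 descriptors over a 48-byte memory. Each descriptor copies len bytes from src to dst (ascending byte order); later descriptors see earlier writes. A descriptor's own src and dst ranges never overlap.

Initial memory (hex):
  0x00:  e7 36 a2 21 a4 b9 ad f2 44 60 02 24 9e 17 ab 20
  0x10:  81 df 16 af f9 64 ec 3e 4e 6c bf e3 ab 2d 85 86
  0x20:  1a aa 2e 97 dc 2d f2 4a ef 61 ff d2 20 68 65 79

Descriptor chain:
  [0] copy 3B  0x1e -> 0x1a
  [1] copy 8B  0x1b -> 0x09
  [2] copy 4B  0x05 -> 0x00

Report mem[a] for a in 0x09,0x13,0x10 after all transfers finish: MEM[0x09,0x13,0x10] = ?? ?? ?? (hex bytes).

  after D0: wrote 3B at 0x1a = 85861a
  after D1: wrote 8B at 0x09 = 861a2d85861aaa2e
  after D2: wrote 4B at 0x00 = b9adf244
query mem[0x09]=0x86, mem[0x13]=0xaf, mem[0x10]=0x2e

MEM[0x09,0x13,0x10] = 86 af 2e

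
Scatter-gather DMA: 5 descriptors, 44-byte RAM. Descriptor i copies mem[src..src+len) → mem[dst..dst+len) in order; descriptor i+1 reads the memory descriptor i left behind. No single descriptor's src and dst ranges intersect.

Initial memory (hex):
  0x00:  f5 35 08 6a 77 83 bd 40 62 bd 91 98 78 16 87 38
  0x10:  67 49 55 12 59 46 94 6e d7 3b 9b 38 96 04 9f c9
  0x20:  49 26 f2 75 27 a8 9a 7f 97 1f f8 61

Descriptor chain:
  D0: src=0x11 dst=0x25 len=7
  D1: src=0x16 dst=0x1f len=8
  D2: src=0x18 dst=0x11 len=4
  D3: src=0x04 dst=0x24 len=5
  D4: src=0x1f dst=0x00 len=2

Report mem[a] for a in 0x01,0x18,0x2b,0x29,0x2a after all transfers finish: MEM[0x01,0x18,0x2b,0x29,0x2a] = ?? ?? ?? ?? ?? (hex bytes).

MEM[0x01,0x18,0x2b,0x29,0x2a] = 6e d7 6e 46 94

#0 dst[0x25+7] := {0x49,0x55,0x12,0x59,0x46,0x94,0x6e}
#1 dst[0x1f+8] := {0x94,0x6e,0xd7,0x3b,0x9b,0x38,0x96,0x04}
#2 dst[0x11+4] := {0xd7,0x3b,0x9b,0x38}
#3 dst[0x24+5] := {0x77,0x83,0xbd,0x40,0x62}
#4 dst[0x00+2] := {0x94,0x6e}
query mem[0x01]=0x6e, mem[0x18]=0xd7, mem[0x2b]=0x6e, mem[0x29]=0x46, mem[0x2a]=0x94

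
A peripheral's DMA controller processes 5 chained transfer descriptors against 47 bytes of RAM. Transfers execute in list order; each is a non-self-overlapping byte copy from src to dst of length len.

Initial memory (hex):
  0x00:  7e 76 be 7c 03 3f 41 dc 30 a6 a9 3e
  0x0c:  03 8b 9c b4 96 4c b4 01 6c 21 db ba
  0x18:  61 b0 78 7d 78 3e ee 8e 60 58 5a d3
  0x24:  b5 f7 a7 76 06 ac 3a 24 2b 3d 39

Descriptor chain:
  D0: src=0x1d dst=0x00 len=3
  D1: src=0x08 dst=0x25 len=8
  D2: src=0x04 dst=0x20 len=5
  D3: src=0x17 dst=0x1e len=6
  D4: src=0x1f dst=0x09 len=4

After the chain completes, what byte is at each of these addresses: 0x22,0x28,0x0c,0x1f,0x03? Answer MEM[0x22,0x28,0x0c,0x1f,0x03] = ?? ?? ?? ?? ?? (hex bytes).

#0 dst[0x00+3] := {0x3e,0xee,0x8e}
#1 dst[0x25+8] := {0x30,0xa6,0xa9,0x3e,0x03,0x8b,0x9c,0xb4}
#2 dst[0x20+5] := {0x03,0x3f,0x41,0xdc,0x30}
#3 dst[0x1e+6] := {0xba,0x61,0xb0,0x78,0x7d,0x78}
#4 dst[0x09+4] := {0x61,0xb0,0x78,0x7d}
query mem[0x22]=0x7d, mem[0x28]=0x3e, mem[0x0c]=0x7d, mem[0x1f]=0x61, mem[0x03]=0x7c

MEM[0x22,0x28,0x0c,0x1f,0x03] = 7d 3e 7d 61 7c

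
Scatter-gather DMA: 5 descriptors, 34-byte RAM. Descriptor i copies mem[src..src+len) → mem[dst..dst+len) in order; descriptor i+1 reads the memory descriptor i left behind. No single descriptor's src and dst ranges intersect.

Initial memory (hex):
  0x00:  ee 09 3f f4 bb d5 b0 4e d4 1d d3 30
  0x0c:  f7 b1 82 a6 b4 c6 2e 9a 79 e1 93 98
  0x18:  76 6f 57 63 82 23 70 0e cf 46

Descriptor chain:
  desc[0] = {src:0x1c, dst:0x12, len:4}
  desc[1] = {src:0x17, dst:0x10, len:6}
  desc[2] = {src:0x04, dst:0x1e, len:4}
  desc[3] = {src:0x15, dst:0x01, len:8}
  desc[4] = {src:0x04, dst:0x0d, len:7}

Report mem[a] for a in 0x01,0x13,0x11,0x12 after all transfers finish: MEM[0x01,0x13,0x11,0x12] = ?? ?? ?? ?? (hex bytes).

#0 dst[0x12+4] := {0x82,0x23,0x70,0x0e}
#1 dst[0x10+6] := {0x98,0x76,0x6f,0x57,0x63,0x82}
#2 dst[0x1e+4] := {0xbb,0xd5,0xb0,0x4e}
#3 dst[0x01+8] := {0x82,0x93,0x98,0x76,0x6f,0x57,0x63,0x82}
#4 dst[0x0d+7] := {0x76,0x6f,0x57,0x63,0x82,0x1d,0xd3}
query mem[0x01]=0x82, mem[0x13]=0xd3, mem[0x11]=0x82, mem[0x12]=0x1d

MEM[0x01,0x13,0x11,0x12] = 82 d3 82 1d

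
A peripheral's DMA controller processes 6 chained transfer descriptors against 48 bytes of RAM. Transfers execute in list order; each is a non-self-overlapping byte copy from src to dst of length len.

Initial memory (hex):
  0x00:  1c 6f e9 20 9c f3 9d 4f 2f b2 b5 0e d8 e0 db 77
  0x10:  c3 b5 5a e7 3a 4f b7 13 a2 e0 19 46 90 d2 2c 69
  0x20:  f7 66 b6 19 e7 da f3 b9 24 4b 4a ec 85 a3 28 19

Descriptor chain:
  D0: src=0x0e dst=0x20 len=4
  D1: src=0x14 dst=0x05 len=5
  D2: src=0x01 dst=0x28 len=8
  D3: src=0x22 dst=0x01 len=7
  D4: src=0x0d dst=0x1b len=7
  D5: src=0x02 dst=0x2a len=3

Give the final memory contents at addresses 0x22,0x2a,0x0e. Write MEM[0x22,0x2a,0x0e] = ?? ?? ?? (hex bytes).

MEM[0x22,0x2a,0x0e] = c3 b5 db

[0] 0x0e->0x20 len=4 : db 77 c3 b5
[1] 0x14->0x05 len=5 : 3a 4f b7 13 a2
[2] 0x01->0x28 len=8 : 6f e9 20 9c 3a 4f b7 13
[3] 0x22->0x01 len=7 : c3 b5 e7 da f3 b9 6f
[4] 0x0d->0x1b len=7 : e0 db 77 c3 b5 5a e7
[5] 0x02->0x2a len=3 : b5 e7 da
query mem[0x22]=0xc3, mem[0x2a]=0xb5, mem[0x0e]=0xdb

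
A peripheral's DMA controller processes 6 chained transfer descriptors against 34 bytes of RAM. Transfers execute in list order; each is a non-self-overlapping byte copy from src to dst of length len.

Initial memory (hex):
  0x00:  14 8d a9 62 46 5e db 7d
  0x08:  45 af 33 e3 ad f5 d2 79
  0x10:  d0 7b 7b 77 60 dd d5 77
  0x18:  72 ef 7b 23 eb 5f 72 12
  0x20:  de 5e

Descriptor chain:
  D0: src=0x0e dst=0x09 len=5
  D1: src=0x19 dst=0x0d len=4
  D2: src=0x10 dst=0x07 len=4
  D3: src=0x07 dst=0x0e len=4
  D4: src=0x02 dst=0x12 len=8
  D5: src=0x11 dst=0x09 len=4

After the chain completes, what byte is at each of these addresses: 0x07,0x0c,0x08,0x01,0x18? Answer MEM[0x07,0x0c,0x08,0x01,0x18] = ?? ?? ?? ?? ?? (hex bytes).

MEM[0x07,0x0c,0x08,0x01,0x18] = eb 46 7b 8d 7b

#0 dst[0x09+5] := {0xd2,0x79,0xd0,0x7b,0x7b}
#1 dst[0x0d+4] := {0xef,0x7b,0x23,0xeb}
#2 dst[0x07+4] := {0xeb,0x7b,0x7b,0x77}
#3 dst[0x0e+4] := {0xeb,0x7b,0x7b,0x77}
#4 dst[0x12+8] := {0xa9,0x62,0x46,0x5e,0xdb,0xeb,0x7b,0x7b}
#5 dst[0x09+4] := {0x77,0xa9,0x62,0x46}
query mem[0x07]=0xeb, mem[0x0c]=0x46, mem[0x08]=0x7b, mem[0x01]=0x8d, mem[0x18]=0x7b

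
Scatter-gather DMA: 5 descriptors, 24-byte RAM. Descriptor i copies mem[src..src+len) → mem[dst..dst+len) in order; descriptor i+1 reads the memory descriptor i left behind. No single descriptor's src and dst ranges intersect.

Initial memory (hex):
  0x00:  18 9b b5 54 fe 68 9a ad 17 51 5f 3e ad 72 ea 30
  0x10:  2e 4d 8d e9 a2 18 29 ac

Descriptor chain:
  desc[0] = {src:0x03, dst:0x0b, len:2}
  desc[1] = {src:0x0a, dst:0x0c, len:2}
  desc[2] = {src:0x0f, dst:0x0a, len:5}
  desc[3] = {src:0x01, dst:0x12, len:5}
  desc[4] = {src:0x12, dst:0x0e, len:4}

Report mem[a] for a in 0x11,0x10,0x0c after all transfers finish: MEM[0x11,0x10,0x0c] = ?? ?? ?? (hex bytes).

MEM[0x11,0x10,0x0c] = fe 54 4d

D0: mem[0x0b..0x0c] <- [54 fe]
D1: mem[0x0c..0x0d] <- [5f 54]
D2: mem[0x0a..0x0e] <- [30 2e 4d 8d e9]
D3: mem[0x12..0x16] <- [9b b5 54 fe 68]
D4: mem[0x0e..0x11] <- [9b b5 54 fe]
query mem[0x11]=0xfe, mem[0x10]=0x54, mem[0x0c]=0x4d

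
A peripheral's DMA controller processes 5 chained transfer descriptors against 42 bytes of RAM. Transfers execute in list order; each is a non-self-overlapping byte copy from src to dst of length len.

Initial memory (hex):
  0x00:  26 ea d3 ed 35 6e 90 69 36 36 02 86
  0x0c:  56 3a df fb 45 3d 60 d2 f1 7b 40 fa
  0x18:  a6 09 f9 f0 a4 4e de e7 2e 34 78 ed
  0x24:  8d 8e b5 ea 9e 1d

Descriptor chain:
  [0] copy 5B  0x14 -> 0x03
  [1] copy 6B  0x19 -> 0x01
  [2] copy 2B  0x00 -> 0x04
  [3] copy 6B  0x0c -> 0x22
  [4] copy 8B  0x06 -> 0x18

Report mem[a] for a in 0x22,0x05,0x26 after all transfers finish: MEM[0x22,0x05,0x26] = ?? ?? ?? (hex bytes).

MEM[0x22,0x05,0x26] = 56 09 45

#0 dst[0x03+5] := {0xf1,0x7b,0x40,0xfa,0xa6}
#1 dst[0x01+6] := {0x09,0xf9,0xf0,0xa4,0x4e,0xde}
#2 dst[0x04+2] := {0x26,0x09}
#3 dst[0x22+6] := {0x56,0x3a,0xdf,0xfb,0x45,0x3d}
#4 dst[0x18+8] := {0xde,0xa6,0x36,0x36,0x02,0x86,0x56,0x3a}
query mem[0x22]=0x56, mem[0x05]=0x09, mem[0x26]=0x45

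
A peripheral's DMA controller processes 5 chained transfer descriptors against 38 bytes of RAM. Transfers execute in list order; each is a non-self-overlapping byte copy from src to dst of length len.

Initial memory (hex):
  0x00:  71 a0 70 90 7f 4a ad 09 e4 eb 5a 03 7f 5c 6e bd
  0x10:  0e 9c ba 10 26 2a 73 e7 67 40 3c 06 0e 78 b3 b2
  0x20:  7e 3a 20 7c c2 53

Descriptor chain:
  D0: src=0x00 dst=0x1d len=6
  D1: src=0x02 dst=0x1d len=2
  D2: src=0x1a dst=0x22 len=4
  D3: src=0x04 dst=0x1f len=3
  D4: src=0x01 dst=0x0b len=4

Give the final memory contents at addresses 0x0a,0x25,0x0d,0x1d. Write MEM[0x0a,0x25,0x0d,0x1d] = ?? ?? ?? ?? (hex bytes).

MEM[0x0a,0x25,0x0d,0x1d] = 5a 70 90 70

[0] 0x00->0x1d len=6 : 71 a0 70 90 7f 4a
[1] 0x02->0x1d len=2 : 70 90
[2] 0x1a->0x22 len=4 : 3c 06 0e 70
[3] 0x04->0x1f len=3 : 7f 4a ad
[4] 0x01->0x0b len=4 : a0 70 90 7f
query mem[0x0a]=0x5a, mem[0x25]=0x70, mem[0x0d]=0x90, mem[0x1d]=0x70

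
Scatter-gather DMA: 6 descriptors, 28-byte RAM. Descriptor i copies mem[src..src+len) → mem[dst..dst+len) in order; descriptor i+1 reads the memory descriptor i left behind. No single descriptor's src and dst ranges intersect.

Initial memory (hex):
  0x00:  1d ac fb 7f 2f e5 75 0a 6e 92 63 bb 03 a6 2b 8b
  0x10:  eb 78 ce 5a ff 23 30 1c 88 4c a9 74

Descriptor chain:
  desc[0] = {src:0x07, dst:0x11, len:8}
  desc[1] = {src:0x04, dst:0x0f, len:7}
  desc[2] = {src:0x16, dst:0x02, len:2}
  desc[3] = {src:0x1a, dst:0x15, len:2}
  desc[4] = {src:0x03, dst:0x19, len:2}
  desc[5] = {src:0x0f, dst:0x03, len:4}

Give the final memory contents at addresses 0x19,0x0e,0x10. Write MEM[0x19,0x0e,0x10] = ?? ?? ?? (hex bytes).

#0 dst[0x11+8] := {0x0a,0x6e,0x92,0x63,0xbb,0x03,0xa6,0x2b}
#1 dst[0x0f+7] := {0x2f,0xe5,0x75,0x0a,0x6e,0x92,0x63}
#2 dst[0x02+2] := {0x03,0xa6}
#3 dst[0x15+2] := {0xa9,0x74}
#4 dst[0x19+2] := {0xa6,0x2f}
#5 dst[0x03+4] := {0x2f,0xe5,0x75,0x0a}
query mem[0x19]=0xa6, mem[0x0e]=0x2b, mem[0x10]=0xe5

MEM[0x19,0x0e,0x10] = a6 2b e5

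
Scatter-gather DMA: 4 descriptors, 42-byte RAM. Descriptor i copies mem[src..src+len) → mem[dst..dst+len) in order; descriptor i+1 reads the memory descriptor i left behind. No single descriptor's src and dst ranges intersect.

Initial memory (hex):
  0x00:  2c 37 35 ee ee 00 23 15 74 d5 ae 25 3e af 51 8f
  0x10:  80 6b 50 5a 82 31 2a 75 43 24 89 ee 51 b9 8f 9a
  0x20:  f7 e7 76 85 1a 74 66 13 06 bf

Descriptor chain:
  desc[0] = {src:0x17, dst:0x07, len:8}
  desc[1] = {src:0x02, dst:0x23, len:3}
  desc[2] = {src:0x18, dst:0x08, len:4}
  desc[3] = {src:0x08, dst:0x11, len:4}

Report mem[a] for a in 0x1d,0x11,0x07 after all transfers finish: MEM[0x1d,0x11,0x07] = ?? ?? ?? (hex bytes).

MEM[0x1d,0x11,0x07] = b9 43 75

  after D0: wrote 8B at 0x07 = 75432489ee51b98f
  after D1: wrote 3B at 0x23 = 35eeee
  after D2: wrote 4B at 0x08 = 432489ee
  after D3: wrote 4B at 0x11 = 432489ee
query mem[0x1d]=0xb9, mem[0x11]=0x43, mem[0x07]=0x75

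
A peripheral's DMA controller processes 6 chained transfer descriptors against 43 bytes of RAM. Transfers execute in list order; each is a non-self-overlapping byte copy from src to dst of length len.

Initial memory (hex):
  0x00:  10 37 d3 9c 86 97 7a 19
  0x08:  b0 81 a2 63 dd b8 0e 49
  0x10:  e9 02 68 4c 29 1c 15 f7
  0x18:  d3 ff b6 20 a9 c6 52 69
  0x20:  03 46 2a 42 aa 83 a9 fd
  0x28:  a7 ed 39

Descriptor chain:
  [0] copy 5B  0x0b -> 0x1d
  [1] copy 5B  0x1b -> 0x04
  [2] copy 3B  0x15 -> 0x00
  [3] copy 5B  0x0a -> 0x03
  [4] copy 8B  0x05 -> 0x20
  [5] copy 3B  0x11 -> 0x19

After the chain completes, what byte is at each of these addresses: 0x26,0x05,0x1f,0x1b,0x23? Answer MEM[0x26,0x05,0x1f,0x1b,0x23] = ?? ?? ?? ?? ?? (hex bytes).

MEM[0x26,0x05,0x1f,0x1b,0x23] = 63 dd b8 4c b8

[0] 0x0b->0x1d len=5 : 63 dd b8 0e 49
[1] 0x1b->0x04 len=5 : 20 a9 63 dd b8
[2] 0x15->0x00 len=3 : 1c 15 f7
[3] 0x0a->0x03 len=5 : a2 63 dd b8 0e
[4] 0x05->0x20 len=8 : dd b8 0e b8 81 a2 63 dd
[5] 0x11->0x19 len=3 : 02 68 4c
query mem[0x26]=0x63, mem[0x05]=0xdd, mem[0x1f]=0xb8, mem[0x1b]=0x4c, mem[0x23]=0xb8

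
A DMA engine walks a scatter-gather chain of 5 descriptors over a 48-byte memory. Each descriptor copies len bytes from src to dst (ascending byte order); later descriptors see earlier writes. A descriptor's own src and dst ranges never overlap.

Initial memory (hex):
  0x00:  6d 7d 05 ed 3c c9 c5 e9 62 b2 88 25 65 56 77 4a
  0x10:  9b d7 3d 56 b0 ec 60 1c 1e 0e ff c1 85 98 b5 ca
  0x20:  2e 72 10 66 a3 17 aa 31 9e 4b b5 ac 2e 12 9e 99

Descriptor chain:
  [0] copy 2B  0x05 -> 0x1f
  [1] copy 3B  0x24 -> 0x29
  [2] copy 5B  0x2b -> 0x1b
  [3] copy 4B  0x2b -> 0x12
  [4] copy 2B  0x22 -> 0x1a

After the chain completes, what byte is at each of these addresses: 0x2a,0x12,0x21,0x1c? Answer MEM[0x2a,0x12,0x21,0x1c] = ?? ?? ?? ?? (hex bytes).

MEM[0x2a,0x12,0x21,0x1c] = 17 aa 72 2e

  after D0: wrote 2B at 0x1f = c9c5
  after D1: wrote 3B at 0x29 = a317aa
  after D2: wrote 5B at 0x1b = aa2e129e99
  after D3: wrote 4B at 0x12 = aa2e129e
  after D4: wrote 2B at 0x1a = 1066
query mem[0x2a]=0x17, mem[0x12]=0xaa, mem[0x21]=0x72, mem[0x1c]=0x2e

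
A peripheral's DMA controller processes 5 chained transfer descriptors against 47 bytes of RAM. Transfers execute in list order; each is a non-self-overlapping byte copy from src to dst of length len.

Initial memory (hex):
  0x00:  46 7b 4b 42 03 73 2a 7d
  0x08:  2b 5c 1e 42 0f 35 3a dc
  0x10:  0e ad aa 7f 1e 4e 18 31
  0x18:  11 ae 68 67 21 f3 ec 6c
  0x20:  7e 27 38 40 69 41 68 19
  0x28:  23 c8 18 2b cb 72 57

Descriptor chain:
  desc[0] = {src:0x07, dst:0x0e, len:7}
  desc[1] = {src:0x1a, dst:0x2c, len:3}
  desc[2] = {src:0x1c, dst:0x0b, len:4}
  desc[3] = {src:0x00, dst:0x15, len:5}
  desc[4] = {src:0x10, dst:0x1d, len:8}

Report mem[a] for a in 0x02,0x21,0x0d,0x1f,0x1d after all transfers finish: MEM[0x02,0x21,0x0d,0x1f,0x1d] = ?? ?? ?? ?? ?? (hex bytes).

[0] 0x07->0x0e len=7 : 7d 2b 5c 1e 42 0f 35
[1] 0x1a->0x2c len=3 : 68 67 21
[2] 0x1c->0x0b len=4 : 21 f3 ec 6c
[3] 0x00->0x15 len=5 : 46 7b 4b 42 03
[4] 0x10->0x1d len=8 : 5c 1e 42 0f 35 46 7b 4b
query mem[0x02]=0x4b, mem[0x21]=0x35, mem[0x0d]=0xec, mem[0x1f]=0x42, mem[0x1d]=0x5c

MEM[0x02,0x21,0x0d,0x1f,0x1d] = 4b 35 ec 42 5c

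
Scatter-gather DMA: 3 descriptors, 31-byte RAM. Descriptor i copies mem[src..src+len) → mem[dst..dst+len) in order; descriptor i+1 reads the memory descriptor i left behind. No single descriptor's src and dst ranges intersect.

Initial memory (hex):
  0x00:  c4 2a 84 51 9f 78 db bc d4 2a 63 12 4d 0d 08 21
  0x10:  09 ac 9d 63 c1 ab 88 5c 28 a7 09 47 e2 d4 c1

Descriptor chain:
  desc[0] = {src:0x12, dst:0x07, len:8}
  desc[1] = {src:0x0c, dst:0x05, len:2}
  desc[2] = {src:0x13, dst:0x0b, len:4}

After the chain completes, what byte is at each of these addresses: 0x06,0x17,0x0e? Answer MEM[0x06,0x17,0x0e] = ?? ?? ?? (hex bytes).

MEM[0x06,0x17,0x0e] = 28 5c 88

  after D0: wrote 8B at 0x07 = 9d63c1ab885c28a7
  after D1: wrote 2B at 0x05 = 5c28
  after D2: wrote 4B at 0x0b = 63c1ab88
query mem[0x06]=0x28, mem[0x17]=0x5c, mem[0x0e]=0x88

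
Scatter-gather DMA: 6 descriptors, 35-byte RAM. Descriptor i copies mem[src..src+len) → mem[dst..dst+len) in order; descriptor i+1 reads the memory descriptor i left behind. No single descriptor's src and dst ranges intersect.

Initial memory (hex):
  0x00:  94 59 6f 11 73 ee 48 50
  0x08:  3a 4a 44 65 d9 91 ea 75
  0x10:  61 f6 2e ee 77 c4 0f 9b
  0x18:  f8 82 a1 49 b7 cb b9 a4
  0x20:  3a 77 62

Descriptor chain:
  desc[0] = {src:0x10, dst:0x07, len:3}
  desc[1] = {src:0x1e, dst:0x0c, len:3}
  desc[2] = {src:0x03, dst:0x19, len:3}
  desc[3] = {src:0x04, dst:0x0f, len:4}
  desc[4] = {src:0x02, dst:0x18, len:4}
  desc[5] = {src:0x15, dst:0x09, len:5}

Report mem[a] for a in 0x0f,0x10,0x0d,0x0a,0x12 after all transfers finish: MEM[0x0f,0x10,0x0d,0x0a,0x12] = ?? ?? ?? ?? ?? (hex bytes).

[0] 0x10->0x07 len=3 : 61 f6 2e
[1] 0x1e->0x0c len=3 : b9 a4 3a
[2] 0x03->0x19 len=3 : 11 73 ee
[3] 0x04->0x0f len=4 : 73 ee 48 61
[4] 0x02->0x18 len=4 : 6f 11 73 ee
[5] 0x15->0x09 len=5 : c4 0f 9b 6f 11
query mem[0x0f]=0x73, mem[0x10]=0xee, mem[0x0d]=0x11, mem[0x0a]=0x0f, mem[0x12]=0x61

MEM[0x0f,0x10,0x0d,0x0a,0x12] = 73 ee 11 0f 61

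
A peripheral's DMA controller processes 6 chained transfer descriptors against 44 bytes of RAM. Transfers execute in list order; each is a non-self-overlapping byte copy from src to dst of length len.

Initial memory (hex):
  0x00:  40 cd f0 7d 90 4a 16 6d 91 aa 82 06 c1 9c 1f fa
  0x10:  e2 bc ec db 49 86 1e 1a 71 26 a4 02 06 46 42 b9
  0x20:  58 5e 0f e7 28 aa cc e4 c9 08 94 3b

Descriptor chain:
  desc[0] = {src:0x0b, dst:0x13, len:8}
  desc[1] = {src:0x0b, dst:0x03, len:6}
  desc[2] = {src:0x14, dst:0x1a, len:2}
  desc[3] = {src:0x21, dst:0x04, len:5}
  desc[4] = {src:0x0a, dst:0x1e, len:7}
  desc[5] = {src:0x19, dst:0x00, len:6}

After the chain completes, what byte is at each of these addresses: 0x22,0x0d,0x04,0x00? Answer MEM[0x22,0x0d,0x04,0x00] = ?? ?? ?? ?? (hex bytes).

MEM[0x22,0x0d,0x04,0x00] = 1f 9c 46 bc

[0] 0x0b->0x13 len=8 : 06 c1 9c 1f fa e2 bc ec
[1] 0x0b->0x03 len=6 : 06 c1 9c 1f fa e2
[2] 0x14->0x1a len=2 : c1 9c
[3] 0x21->0x04 len=5 : 5e 0f e7 28 aa
[4] 0x0a->0x1e len=7 : 82 06 c1 9c 1f fa e2
[5] 0x19->0x00 len=6 : bc c1 9c 06 46 82
query mem[0x22]=0x1f, mem[0x0d]=0x9c, mem[0x04]=0x46, mem[0x00]=0xbc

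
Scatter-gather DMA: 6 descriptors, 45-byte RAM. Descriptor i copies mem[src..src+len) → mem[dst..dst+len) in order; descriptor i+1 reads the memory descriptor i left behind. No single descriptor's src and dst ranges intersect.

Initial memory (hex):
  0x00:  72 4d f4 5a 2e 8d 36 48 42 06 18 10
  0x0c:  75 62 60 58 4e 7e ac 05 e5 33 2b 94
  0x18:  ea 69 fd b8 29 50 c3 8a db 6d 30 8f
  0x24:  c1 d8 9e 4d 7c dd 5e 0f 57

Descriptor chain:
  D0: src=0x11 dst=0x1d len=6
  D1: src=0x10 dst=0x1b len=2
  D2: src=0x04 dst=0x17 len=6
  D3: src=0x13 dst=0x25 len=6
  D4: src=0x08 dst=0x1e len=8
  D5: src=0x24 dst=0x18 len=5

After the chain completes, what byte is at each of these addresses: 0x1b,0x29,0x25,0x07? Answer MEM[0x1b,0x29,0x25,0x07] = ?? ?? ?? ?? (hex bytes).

MEM[0x1b,0x29,0x25,0x07] = 33 2e 58 48

D0: mem[0x1d..0x22] <- [7e ac 05 e5 33 2b]
D1: mem[0x1b..0x1c] <- [4e 7e]
D2: mem[0x17..0x1c] <- [2e 8d 36 48 42 06]
D3: mem[0x25..0x2a] <- [05 e5 33 2b 2e 8d]
D4: mem[0x1e..0x25] <- [42 06 18 10 75 62 60 58]
D5: mem[0x18..0x1c] <- [60 58 e5 33 2b]
query mem[0x1b]=0x33, mem[0x29]=0x2e, mem[0x25]=0x58, mem[0x07]=0x48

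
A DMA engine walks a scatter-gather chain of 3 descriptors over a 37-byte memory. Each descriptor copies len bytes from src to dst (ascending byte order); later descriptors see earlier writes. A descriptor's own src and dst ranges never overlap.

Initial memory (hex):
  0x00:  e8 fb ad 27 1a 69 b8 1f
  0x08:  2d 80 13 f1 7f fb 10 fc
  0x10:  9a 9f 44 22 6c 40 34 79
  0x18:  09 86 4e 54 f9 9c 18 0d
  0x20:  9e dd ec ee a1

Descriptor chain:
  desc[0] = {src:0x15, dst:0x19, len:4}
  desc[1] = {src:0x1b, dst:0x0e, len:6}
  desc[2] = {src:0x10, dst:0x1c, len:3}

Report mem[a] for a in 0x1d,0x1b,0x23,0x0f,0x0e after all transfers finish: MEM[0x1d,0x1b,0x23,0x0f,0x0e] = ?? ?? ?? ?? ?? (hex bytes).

MEM[0x1d,0x1b,0x23,0x0f,0x0e] = 18 79 ee 09 79

[0] 0x15->0x19 len=4 : 40 34 79 09
[1] 0x1b->0x0e len=6 : 79 09 9c 18 0d 9e
[2] 0x10->0x1c len=3 : 9c 18 0d
query mem[0x1d]=0x18, mem[0x1b]=0x79, mem[0x23]=0xee, mem[0x0f]=0x09, mem[0x0e]=0x79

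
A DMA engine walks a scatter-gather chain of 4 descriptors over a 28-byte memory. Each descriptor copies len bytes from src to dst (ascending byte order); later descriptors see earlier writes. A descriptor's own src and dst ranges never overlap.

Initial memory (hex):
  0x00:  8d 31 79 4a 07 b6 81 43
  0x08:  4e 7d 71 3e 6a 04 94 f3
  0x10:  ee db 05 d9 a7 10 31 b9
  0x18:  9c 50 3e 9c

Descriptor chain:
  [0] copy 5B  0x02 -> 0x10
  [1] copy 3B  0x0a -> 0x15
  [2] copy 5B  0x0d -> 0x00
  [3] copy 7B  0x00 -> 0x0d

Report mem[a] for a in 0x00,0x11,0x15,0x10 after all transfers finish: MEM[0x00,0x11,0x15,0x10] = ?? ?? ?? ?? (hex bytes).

#0 dst[0x10+5] := {0x79,0x4a,0x07,0xb6,0x81}
#1 dst[0x15+3] := {0x71,0x3e,0x6a}
#2 dst[0x00+5] := {0x04,0x94,0xf3,0x79,0x4a}
#3 dst[0x0d+7] := {0x04,0x94,0xf3,0x79,0x4a,0xb6,0x81}
query mem[0x00]=0x04, mem[0x11]=0x4a, mem[0x15]=0x71, mem[0x10]=0x79

MEM[0x00,0x11,0x15,0x10] = 04 4a 71 79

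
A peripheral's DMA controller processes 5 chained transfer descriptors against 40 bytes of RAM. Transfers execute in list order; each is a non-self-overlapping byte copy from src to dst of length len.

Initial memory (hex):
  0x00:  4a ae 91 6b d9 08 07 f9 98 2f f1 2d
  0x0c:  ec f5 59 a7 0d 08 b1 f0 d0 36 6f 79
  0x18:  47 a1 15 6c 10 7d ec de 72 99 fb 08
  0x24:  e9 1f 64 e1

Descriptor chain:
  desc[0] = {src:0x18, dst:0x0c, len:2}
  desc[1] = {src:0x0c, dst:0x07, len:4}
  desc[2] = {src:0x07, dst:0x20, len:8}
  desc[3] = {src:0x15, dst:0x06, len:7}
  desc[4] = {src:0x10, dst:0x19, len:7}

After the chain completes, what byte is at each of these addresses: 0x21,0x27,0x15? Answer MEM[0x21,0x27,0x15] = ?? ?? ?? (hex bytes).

D0: mem[0x0c..0x0d] <- [47 a1]
D1: mem[0x07..0x0a] <- [47 a1 59 a7]
D2: mem[0x20..0x27] <- [47 a1 59 a7 2d 47 a1 59]
D3: mem[0x06..0x0c] <- [36 6f 79 47 a1 15 6c]
D4: mem[0x19..0x1f] <- [0d 08 b1 f0 d0 36 6f]
query mem[0x21]=0xa1, mem[0x27]=0x59, mem[0x15]=0x36

MEM[0x21,0x27,0x15] = a1 59 36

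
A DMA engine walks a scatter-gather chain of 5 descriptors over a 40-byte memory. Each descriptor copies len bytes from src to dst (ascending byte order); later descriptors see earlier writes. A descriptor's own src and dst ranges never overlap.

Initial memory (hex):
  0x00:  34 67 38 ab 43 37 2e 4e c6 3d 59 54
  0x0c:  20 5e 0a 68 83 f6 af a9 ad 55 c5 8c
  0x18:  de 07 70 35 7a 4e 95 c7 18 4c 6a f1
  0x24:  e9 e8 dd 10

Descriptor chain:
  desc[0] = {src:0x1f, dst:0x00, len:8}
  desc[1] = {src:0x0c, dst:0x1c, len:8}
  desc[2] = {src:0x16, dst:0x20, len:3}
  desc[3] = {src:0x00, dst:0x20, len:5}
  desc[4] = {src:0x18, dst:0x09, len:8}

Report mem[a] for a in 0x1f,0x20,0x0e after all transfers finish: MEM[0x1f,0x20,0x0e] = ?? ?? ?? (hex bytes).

MEM[0x1f,0x20,0x0e] = 68 c7 5e

D0: mem[0x00..0x07] <- [c7 18 4c 6a f1 e9 e8 dd]
D1: mem[0x1c..0x23] <- [20 5e 0a 68 83 f6 af a9]
D2: mem[0x20..0x22] <- [c5 8c de]
D3: mem[0x20..0x24] <- [c7 18 4c 6a f1]
D4: mem[0x09..0x10] <- [de 07 70 35 20 5e 0a 68]
query mem[0x1f]=0x68, mem[0x20]=0xc7, mem[0x0e]=0x5e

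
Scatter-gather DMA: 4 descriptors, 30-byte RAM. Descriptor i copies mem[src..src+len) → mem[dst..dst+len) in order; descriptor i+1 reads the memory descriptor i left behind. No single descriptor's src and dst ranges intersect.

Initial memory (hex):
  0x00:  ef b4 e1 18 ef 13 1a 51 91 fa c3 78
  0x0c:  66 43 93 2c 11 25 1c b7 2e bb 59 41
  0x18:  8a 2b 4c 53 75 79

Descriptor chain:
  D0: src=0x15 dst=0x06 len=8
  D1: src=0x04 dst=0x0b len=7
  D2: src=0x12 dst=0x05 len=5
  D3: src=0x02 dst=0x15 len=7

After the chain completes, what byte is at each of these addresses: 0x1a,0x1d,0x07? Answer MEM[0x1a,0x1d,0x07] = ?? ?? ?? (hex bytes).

MEM[0x1a,0x1d,0x07] = 2e 79 2e

D0: mem[0x06..0x0d] <- [bb 59 41 8a 2b 4c 53 75]
D1: mem[0x0b..0x11] <- [ef 13 bb 59 41 8a 2b]
D2: mem[0x05..0x09] <- [1c b7 2e bb 59]
D3: mem[0x15..0x1b] <- [e1 18 ef 1c b7 2e bb]
query mem[0x1a]=0x2e, mem[0x1d]=0x79, mem[0x07]=0x2e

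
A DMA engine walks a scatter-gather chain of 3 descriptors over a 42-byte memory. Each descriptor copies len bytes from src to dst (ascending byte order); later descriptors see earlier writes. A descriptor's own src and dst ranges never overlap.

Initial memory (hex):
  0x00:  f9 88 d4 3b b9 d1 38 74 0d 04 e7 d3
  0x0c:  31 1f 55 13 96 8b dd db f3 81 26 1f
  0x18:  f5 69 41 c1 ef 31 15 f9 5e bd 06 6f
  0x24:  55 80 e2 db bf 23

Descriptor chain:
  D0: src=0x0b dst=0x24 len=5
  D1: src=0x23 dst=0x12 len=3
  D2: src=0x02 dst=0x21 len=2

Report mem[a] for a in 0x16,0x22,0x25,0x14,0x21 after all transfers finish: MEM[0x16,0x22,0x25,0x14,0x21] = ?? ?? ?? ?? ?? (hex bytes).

MEM[0x16,0x22,0x25,0x14,0x21] = 26 3b 31 31 d4

  after D0: wrote 5B at 0x24 = d3311f5513
  after D1: wrote 3B at 0x12 = 6fd331
  after D2: wrote 2B at 0x21 = d43b
query mem[0x16]=0x26, mem[0x22]=0x3b, mem[0x25]=0x31, mem[0x14]=0x31, mem[0x21]=0xd4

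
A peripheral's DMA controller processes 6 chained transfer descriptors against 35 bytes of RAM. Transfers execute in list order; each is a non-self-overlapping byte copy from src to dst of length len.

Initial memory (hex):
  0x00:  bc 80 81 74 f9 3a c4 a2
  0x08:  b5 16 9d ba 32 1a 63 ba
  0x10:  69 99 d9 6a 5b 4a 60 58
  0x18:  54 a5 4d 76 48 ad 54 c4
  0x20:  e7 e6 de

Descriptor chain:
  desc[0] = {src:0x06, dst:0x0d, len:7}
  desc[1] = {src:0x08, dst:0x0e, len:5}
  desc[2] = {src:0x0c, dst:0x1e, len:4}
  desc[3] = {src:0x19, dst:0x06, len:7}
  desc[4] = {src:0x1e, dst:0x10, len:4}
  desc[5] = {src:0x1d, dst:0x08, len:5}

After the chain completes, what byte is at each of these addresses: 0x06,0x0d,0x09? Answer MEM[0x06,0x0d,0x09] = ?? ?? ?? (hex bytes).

D0: mem[0x0d..0x13] <- [c4 a2 b5 16 9d ba 32]
D1: mem[0x0e..0x12] <- [b5 16 9d ba 32]
D2: mem[0x1e..0x21] <- [32 c4 b5 16]
D3: mem[0x06..0x0c] <- [a5 4d 76 48 ad 32 c4]
D4: mem[0x10..0x13] <- [32 c4 b5 16]
D5: mem[0x08..0x0c] <- [ad 32 c4 b5 16]
query mem[0x06]=0xa5, mem[0x0d]=0xc4, mem[0x09]=0x32

MEM[0x06,0x0d,0x09] = a5 c4 32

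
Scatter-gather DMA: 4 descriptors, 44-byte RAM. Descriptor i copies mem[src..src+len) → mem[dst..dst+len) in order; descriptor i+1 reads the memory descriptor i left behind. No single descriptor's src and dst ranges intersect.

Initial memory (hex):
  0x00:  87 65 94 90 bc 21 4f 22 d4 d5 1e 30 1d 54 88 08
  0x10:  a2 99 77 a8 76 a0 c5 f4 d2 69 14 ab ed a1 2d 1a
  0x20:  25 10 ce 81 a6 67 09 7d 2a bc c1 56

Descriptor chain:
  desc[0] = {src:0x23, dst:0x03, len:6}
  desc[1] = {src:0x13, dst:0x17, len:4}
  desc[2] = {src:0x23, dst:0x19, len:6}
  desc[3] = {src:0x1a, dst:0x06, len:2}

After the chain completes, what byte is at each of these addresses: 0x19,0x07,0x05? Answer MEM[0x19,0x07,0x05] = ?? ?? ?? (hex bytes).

MEM[0x19,0x07,0x05] = 81 67 67

[0] 0x23->0x03 len=6 : 81 a6 67 09 7d 2a
[1] 0x13->0x17 len=4 : a8 76 a0 c5
[2] 0x23->0x19 len=6 : 81 a6 67 09 7d 2a
[3] 0x1a->0x06 len=2 : a6 67
query mem[0x19]=0x81, mem[0x07]=0x67, mem[0x05]=0x67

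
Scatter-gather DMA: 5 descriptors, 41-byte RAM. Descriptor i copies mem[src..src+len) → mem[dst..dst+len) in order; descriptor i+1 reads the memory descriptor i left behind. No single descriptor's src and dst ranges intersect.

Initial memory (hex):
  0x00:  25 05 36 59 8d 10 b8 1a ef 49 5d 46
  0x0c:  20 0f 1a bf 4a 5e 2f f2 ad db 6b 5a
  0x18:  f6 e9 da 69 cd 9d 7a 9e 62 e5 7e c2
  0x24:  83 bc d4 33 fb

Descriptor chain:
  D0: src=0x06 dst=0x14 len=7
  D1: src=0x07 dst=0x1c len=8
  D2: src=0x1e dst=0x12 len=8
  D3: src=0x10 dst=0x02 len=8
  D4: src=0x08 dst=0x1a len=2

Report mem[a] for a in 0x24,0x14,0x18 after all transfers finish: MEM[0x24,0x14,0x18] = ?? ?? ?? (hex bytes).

[0] 0x06->0x14 len=7 : b8 1a ef 49 5d 46 20
[1] 0x07->0x1c len=8 : 1a ef 49 5d 46 20 0f 1a
[2] 0x1e->0x12 len=8 : 49 5d 46 20 0f 1a 83 bc
[3] 0x10->0x02 len=8 : 4a 5e 49 5d 46 20 0f 1a
[4] 0x08->0x1a len=2 : 0f 1a
query mem[0x24]=0x83, mem[0x14]=0x46, mem[0x18]=0x83

MEM[0x24,0x14,0x18] = 83 46 83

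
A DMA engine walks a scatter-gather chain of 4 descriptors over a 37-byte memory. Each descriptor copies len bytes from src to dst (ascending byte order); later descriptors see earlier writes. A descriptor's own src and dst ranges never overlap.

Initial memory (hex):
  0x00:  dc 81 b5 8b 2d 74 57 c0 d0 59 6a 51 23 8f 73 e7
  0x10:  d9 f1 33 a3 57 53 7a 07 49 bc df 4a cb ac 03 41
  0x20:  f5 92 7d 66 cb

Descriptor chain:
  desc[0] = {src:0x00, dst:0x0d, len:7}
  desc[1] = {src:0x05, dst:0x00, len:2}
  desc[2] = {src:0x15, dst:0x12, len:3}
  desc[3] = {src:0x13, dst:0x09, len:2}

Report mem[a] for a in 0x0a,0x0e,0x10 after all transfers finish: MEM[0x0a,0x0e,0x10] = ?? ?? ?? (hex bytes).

MEM[0x0a,0x0e,0x10] = 07 81 8b

#0 dst[0x0d+7] := {0xdc,0x81,0xb5,0x8b,0x2d,0x74,0x57}
#1 dst[0x00+2] := {0x74,0x57}
#2 dst[0x12+3] := {0x53,0x7a,0x07}
#3 dst[0x09+2] := {0x7a,0x07}
query mem[0x0a]=0x07, mem[0x0e]=0x81, mem[0x10]=0x8b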